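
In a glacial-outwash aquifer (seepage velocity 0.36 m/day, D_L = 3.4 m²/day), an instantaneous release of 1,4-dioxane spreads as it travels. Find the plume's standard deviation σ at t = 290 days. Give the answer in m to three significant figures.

Dispersive spreading gives a Gaussian with σ² = 2Dt; advection only shifts the center.
σ = √(2 × 3.4 × 290) = 44.4 m.

44.4 m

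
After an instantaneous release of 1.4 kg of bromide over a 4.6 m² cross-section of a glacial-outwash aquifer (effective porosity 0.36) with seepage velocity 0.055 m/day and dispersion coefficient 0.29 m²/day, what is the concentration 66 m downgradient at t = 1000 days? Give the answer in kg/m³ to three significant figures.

For an instantaneous plane source, C(x,t) = M/(n_e·A·√(4πDt)) · exp(−(x−vt)²/(4Dt)), with n_e·A the pore (flow) area.
Plume center vt = 0.055 × 1000 = 55 m, so the well at 66 m is 11 m downgradient of the peak.
√(4πDt) = 60.37 m, giving peak height M/(n_e·A·√(4πDt)) = 1.4/(0.36 × 4.6 × 60.37) = 0.01400 kg/m³.
(x−vt)²/(4Dt) = (11)²/(4 × 0.29 × 1000) = 0.1043; exp(−0.1043) = 0.9010.
C = 0.01400 × 0.9010 = 0.0126 kg/m³.

0.0126 kg/m³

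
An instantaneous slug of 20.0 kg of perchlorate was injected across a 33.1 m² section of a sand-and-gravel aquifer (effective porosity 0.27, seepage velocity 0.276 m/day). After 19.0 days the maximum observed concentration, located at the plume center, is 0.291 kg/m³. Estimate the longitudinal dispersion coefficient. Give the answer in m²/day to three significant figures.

0.248 m²/day

At the plume center C_max = M/(n_e·A·√(4πDt)), so D = M²/(4πt·(n_e·A·C_max)²).
n_e·A·C_max = 0.27 × 33.1 × 0.291 = 2.601 kg/m.
D = 20.0²/(4π × 19.0 × 2.601²) = 0.248 m²/day.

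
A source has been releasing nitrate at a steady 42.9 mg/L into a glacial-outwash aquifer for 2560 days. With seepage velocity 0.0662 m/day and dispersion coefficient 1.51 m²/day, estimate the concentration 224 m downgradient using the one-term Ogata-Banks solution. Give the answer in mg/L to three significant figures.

11.5 mg/L

For a continuous step input, C/C₀ ≈ ½·erfc((x−vt)/(2√(Dt))).
vt = 0.0662 × 2560 = 169.472 m and 2√(Dt) = 2√(1.51 × 2560) = 124.3 m.
Argument (x−vt)/(2√(Dt)) = (224 − 169.472)/124.3 = 0.4387; ½·erfc(0.4387) = 0.2675.
C = 42.9 × 0.2675 = 11.5 mg/L.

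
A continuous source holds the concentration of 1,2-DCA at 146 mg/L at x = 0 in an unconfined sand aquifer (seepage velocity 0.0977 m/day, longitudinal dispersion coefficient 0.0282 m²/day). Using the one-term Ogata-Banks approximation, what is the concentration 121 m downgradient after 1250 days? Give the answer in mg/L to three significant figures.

For a continuous step input, C/C₀ ≈ ½·erfc((x−vt)/(2√(Dt))).
vt = 0.0977 × 1250 = 122.125 m and 2√(Dt) = 2√(0.0282 × 1250) = 11.87 m.
Argument (x−vt)/(2√(Dt)) = (121 − 122.125)/11.87 = -0.09478; ½·erfc(-0.09478) = 0.5533.
C = 146 × 0.5533 = 80.8 mg/L.

80.8 mg/L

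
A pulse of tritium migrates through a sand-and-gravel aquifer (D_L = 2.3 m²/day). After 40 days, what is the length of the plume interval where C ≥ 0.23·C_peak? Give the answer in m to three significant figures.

46.5 m

The plume is Gaussian with σ = √(2Dt) = √(2 × 2.3 × 40) = 13.56 m.
C/C_peak = exp(−Δx²/(2σ²)) = 0.23 ⇒ Δx = σ·√(−2 ln 0.23) = 13.56 × 1.714 = 23.24 m.
Width = 2Δx = 46.5 m.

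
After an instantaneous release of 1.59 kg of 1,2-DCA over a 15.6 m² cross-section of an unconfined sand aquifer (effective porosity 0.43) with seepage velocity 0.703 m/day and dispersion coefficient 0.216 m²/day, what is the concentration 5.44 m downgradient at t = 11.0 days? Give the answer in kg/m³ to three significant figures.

For an instantaneous plane source, C(x,t) = M/(n_e·A·√(4πDt)) · exp(−(x−vt)²/(4Dt)), with n_e·A the pore (flow) area.
Plume center vt = 0.703 × 11.0 = 7.733 m, so the well at 5.44 m is 2.293 m upgradient of the peak.
√(4πDt) = 5.464 m, giving peak height M/(n_e·A·√(4πDt)) = 1.59/(0.43 × 15.6 × 5.464) = 0.04338 kg/m³.
(x−vt)²/(4Dt) = (-2.293)²/(4 × 0.216 × 11.0) = 0.5532; exp(−0.5532) = 0.5751.
C = 0.04338 × 0.5751 = 0.0249 kg/m³.

0.0249 kg/m³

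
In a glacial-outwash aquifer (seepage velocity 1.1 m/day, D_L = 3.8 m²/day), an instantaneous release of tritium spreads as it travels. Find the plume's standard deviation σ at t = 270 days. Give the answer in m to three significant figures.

Dispersive spreading gives a Gaussian with σ² = 2Dt; advection only shifts the center.
σ = √(2 × 3.8 × 270) = 45.3 m.

45.3 m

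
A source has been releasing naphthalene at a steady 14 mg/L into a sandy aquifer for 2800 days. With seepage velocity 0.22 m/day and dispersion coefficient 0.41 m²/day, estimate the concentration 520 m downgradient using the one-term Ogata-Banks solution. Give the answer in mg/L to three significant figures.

13.7 mg/L

For a continuous step input, C/C₀ ≈ ½·erfc((x−vt)/(2√(Dt))).
vt = 0.22 × 2800 = 616 m and 2√(Dt) = 2√(0.41 × 2800) = 67.76 m.
Argument (x−vt)/(2√(Dt)) = (520 − 616)/67.76 = -1.417; ½·erfc(-1.417) = 0.9775.
C = 14 × 0.9775 = 13.7 mg/L.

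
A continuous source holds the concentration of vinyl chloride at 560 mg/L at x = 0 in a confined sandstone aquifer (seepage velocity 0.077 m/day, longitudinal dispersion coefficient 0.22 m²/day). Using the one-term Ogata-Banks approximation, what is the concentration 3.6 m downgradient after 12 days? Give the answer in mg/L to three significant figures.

For a continuous step input, C/C₀ ≈ ½·erfc((x−vt)/(2√(Dt))).
vt = 0.077 × 12 = 0.924 m and 2√(Dt) = 2√(0.22 × 12) = 3.250 m.
Argument (x−vt)/(2√(Dt)) = (3.6 − 0.924)/3.250 = 0.8234; ½·erfc(0.8234) = 0.1221.
C = 560 × 0.1221 = 68.4 mg/L.

68.4 mg/L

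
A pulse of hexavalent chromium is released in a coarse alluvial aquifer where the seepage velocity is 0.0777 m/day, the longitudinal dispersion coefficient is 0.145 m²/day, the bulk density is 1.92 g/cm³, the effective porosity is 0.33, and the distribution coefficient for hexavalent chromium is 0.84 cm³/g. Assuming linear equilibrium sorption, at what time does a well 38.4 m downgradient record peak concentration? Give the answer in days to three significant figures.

2770 days

Retardation factor R = 1 + ρ_b·K_d/n = 1 + 1.92 × 0.84/0.33 = 5.887.
Sorption retards both mechanisms: v_R = v/R = 0.01320 m/day, D_R = D/R = 0.02463 m²/day.
Peak time from v_R²t² + 2D_R t − x² = 0: t = (√(D_R² + v_R²x²) − D_R)/v_R².
√(D_R² + v_R²x²) = √(0.02463² + 0.01320² × 38.4²) = 0.5075; v_R² = 0.0001742.
t = (0.5075 − 0.02463)/0.0001742 = 2770 days.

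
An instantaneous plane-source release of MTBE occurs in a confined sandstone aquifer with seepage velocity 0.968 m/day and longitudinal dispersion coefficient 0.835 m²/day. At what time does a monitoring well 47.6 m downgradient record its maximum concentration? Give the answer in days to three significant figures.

48.3 days

For the 1D instantaneous-source solution, setting ∂C/∂t = 0 at fixed x gives v²t² + 2Dt − x² = 0, so t = (√(D² + v²x²) − D)/v².
√(D² + v²x²) = √(0.835² + 0.968² × 47.6²) = 46.08; v² = 0.937024.
t = (46.08 − 0.835)/0.937024 = 48.3 days (vs. the pure-advection estimate x/v = 49.2 d).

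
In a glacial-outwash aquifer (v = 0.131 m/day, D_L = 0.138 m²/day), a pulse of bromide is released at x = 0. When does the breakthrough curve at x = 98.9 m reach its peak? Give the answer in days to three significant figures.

For the 1D instantaneous-source solution, setting ∂C/∂t = 0 at fixed x gives v²t² + 2Dt − x² = 0, so t = (√(D² + v²x²) − D)/v².
√(D² + v²x²) = √(0.138² + 0.131² × 98.9²) = 12.96; v² = 0.017161.
t = (12.96 − 0.138)/0.017161 = 747 days (vs. the pure-advection estimate x/v = 755 d).

747 days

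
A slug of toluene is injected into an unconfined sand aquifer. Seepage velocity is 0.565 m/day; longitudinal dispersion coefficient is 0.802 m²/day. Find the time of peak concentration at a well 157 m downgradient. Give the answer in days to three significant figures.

275 days

For the 1D instantaneous-source solution, setting ∂C/∂t = 0 at fixed x gives v²t² + 2Dt − x² = 0, so t = (√(D² + v²x²) − D)/v².
√(D² + v²x²) = √(0.802² + 0.565² × 157²) = 88.71; v² = 0.319225.
t = (88.71 − 0.802)/0.319225 = 275 days (vs. the pure-advection estimate x/v = 278 d).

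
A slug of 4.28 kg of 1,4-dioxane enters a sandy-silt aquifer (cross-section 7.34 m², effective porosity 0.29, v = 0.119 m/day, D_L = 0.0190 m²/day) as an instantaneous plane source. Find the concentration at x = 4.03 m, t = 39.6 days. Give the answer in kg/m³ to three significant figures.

For an instantaneous plane source, C(x,t) = M/(n_e·A·√(4πDt)) · exp(−(x−vt)²/(4Dt)), with n_e·A the pore (flow) area.
Plume center vt = 0.119 × 39.6 = 4.7124 m, so the well at 4.03 m is 0.6824 m upgradient of the peak.
√(4πDt) = 3.075 m, giving peak height M/(n_e·A·√(4πDt)) = 4.28/(0.29 × 7.34 × 3.075) = 0.6539 kg/m³.
(x−vt)²/(4Dt) = (-0.6824)²/(4 × 0.0190 × 39.6) = 0.1547; exp(−0.1547) = 0.8567.
C = 0.6539 × 0.8567 = 0.560 kg/m³.

0.560 kg/m³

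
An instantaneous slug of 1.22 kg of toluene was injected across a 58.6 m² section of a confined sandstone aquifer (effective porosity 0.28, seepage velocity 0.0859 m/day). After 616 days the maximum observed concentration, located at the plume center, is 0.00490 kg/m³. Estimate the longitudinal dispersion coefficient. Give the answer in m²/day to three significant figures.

At the plume center C_max = M/(n_e·A·√(4πDt)), so D = M²/(4πt·(n_e·A·C_max)²).
n_e·A·C_max = 0.28 × 58.6 × 0.00490 = 0.08040 kg/m.
D = 1.22²/(4π × 616 × 0.08040²) = 0.0297 m²/day.

0.0297 m²/day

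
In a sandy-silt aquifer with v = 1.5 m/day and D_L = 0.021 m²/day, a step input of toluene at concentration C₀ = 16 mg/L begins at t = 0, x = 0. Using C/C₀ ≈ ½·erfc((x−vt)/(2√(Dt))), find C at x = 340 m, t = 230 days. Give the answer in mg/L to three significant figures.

For a continuous step input, C/C₀ ≈ ½·erfc((x−vt)/(2√(Dt))).
vt = 1.5 × 230 = 345 m and 2√(Dt) = 2√(0.021 × 230) = 4.395 m.
Argument (x−vt)/(2√(Dt)) = (340 − 345)/4.395 = -1.138; ½·erfc(-1.138) = 0.9462.
C = 16 × 0.9462 = 15.1 mg/L.

15.1 mg/L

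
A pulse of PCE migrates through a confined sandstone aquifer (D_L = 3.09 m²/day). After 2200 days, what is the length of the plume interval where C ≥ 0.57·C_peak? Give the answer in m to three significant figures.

The plume is Gaussian with σ = √(2Dt) = √(2 × 3.09 × 2200) = 116.6 m.
C/C_peak = exp(−Δx²/(2σ²)) = 0.57 ⇒ Δx = σ·√(−2 ln 0.57) = 116.6 × 1.060 = 123.6 m.
Width = 2Δx = 247 m.

247 m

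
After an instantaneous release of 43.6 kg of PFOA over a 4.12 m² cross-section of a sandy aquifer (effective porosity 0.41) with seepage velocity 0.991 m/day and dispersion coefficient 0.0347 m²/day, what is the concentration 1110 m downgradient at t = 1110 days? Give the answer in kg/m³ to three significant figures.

For an instantaneous plane source, C(x,t) = M/(n_e·A·√(4πDt)) · exp(−(x−vt)²/(4Dt)), with n_e·A the pore (flow) area.
Plume center vt = 0.991 × 1110 = 1100.01 m, so the well at 1110 m is 9.99 m downgradient of the peak.
√(4πDt) = 22.00 m, giving peak height M/(n_e·A·√(4πDt)) = 43.6/(0.41 × 4.12 × 22.00) = 1.173 kg/m³.
(x−vt)²/(4Dt) = (9.99)²/(4 × 0.0347 × 1110) = 0.6478; exp(−0.6478) = 0.5232.
C = 1.173 × 0.5232 = 0.614 kg/m³.

0.614 kg/m³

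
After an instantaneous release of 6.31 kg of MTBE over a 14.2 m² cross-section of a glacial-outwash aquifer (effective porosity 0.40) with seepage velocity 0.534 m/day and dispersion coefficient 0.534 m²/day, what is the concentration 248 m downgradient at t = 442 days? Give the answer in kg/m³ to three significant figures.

0.0175 kg/m³

For an instantaneous plane source, C(x,t) = M/(n_e·A·√(4πDt)) · exp(−(x−vt)²/(4Dt)), with n_e·A the pore (flow) area.
Plume center vt = 0.534 × 442 = 236.028 m, so the well at 248 m is 11.972 m downgradient of the peak.
√(4πDt) = 54.46 m, giving peak height M/(n_e·A·√(4πDt)) = 6.31/(0.40 × 14.2 × 54.46) = 0.02040 kg/m³.
(x−vt)²/(4Dt) = (11.972)²/(4 × 0.534 × 442) = 0.1518; exp(−0.1518) = 0.8592.
C = 0.02040 × 0.8592 = 0.0175 kg/m³.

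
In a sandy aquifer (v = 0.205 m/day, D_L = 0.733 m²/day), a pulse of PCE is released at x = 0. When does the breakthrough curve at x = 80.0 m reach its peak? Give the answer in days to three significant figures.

373 days

For the 1D instantaneous-source solution, setting ∂C/∂t = 0 at fixed x gives v²t² + 2Dt − x² = 0, so t = (√(D² + v²x²) − D)/v².
√(D² + v²x²) = √(0.733² + 0.205² × 80.0²) = 16.42; v² = 0.042025.
t = (16.42 − 0.733)/0.042025 = 373 days (vs. the pure-advection estimate x/v = 390 d).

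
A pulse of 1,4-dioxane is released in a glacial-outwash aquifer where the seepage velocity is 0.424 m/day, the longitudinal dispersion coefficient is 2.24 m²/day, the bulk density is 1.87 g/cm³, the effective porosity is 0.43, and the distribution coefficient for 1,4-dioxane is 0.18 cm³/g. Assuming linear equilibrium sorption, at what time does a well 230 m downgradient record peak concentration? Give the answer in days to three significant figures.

945 days

Retardation factor R = 1 + ρ_b·K_d/n = 1 + 1.87 × 0.18/0.43 = 1.783.
Sorption retards both mechanisms: v_R = v/R = 0.2378 m/day, D_R = D/R = 1.256 m²/day.
Peak time from v_R²t² + 2D_R t − x² = 0: t = (√(D_R² + v_R²x²) − D_R)/v_R².
√(D_R² + v_R²x²) = √(1.256² + 0.2378² × 230²) = 54.71; v_R² = 0.05655.
t = (54.71 − 1.256)/0.05655 = 945 days.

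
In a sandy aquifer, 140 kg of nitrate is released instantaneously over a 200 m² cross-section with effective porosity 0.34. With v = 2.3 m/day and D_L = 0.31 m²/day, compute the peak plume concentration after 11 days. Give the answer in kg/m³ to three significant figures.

The peak of an instantaneous 1D plume sits at x = vt; there the Gaussian factor is 1 and C_max = M/(n_e·A·√(4πDt)), where n_e·A is the pore area the mass is dissolved in.
√(4πDt) = √(4π × 0.31 × 11) = 6.546 m, so C_max = 140/(0.34 × 200 × 6.546) = 0.315 kg/m³.

0.315 kg/m³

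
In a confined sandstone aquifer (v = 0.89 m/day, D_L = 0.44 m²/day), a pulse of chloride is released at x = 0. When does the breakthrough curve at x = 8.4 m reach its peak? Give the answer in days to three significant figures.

For the 1D instantaneous-source solution, setting ∂C/∂t = 0 at fixed x gives v²t² + 2Dt − x² = 0, so t = (√(D² + v²x²) − D)/v².
√(D² + v²x²) = √(0.44² + 0.89² × 8.4²) = 7.489; v² = 0.7921.
t = (7.489 − 0.44)/0.7921 = 8.90 days (vs. the pure-advection estimate x/v = 9.44 d).

8.90 days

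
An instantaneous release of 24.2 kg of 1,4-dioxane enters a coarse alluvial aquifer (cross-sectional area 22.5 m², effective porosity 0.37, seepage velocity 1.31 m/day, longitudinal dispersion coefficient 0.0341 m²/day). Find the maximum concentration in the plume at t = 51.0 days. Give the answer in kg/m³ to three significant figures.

The peak of an instantaneous 1D plume sits at x = vt; there the Gaussian factor is 1 and C_max = M/(n_e·A·√(4πDt)), where n_e·A is the pore area the mass is dissolved in.
√(4πDt) = √(4π × 0.0341 × 51.0) = 4.675 m, so C_max = 24.2/(0.37 × 22.5 × 4.675) = 0.622 kg/m³.

0.622 kg/m³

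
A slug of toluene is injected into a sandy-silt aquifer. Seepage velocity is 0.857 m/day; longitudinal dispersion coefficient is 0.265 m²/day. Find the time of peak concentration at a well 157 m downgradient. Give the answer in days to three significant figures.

183 days

For the 1D instantaneous-source solution, setting ∂C/∂t = 0 at fixed x gives v²t² + 2Dt − x² = 0, so t = (√(D² + v²x²) − D)/v².
√(D² + v²x²) = √(0.265² + 0.857² × 157²) = 134.5; v² = 0.734449.
t = (134.5 − 0.265)/0.734449 = 183 days (vs. the pure-advection estimate x/v = 183 d).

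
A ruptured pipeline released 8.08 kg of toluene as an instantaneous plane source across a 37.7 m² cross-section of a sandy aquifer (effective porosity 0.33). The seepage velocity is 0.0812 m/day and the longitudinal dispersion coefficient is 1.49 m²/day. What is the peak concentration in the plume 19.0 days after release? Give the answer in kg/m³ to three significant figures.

The peak of an instantaneous 1D plume sits at x = vt; there the Gaussian factor is 1 and C_max = M/(n_e·A·√(4πDt)), where n_e·A is the pore area the mass is dissolved in.
√(4πDt) = √(4π × 1.49 × 19.0) = 18.86 m, so C_max = 8.08/(0.33 × 37.7 × 18.86) = 0.0344 kg/m³.

0.0344 kg/m³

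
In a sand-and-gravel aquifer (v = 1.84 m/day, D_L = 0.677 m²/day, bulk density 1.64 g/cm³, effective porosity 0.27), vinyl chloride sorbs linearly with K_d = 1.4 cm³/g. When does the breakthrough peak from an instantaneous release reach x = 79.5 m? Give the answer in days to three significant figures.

Retardation factor R = 1 + ρ_b·K_d/n = 1 + 1.64 × 1.4/0.27 = 9.504.
Sorption retards both mechanisms: v_R = v/R = 0.1936 m/day, D_R = D/R = 0.07123 m²/day.
Peak time from v_R²t² + 2D_R t − x² = 0: t = (√(D_R² + v_R²x²) − D_R)/v_R².
√(D_R² + v_R²x²) = √(0.07123² + 0.1936² × 79.5²) = 15.39; v_R² = 0.03748.
t = (15.39 − 0.07123)/0.03748 = 409 days.

409 days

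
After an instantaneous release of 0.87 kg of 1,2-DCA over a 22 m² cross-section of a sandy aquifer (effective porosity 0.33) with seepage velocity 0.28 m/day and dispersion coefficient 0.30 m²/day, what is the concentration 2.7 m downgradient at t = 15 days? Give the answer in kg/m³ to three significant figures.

For an instantaneous plane source, C(x,t) = M/(n_e·A·√(4πDt)) · exp(−(x−vt)²/(4Dt)), with n_e·A the pore (flow) area.
Plume center vt = 0.28 × 15 = 4.2 m, so the well at 2.7 m is 1.5 m upgradient of the peak.
√(4πDt) = 7.520 m, giving peak height M/(n_e·A·√(4πDt)) = 0.87/(0.33 × 22 × 7.520) = 0.01594 kg/m³.
(x−vt)²/(4Dt) = (-1.5)²/(4 × 0.30 × 15) = 0.1250; exp(−0.1250) = 0.8825.
C = 0.01594 × 0.8825 = 0.0141 kg/m³.

0.0141 kg/m³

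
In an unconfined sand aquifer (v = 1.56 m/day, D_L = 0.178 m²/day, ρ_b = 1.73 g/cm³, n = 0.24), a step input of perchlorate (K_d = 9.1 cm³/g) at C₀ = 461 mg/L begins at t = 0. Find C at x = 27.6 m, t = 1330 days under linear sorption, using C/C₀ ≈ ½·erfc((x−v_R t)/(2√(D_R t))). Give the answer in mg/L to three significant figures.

419 mg/L

Retardation factor R = 1 + ρ_b·K_d/n = 1 + 1.73 × 9.1/0.24 = 66.60.
Sorption retards both mechanisms: v_R = v/R = 0.02342 m/day, D_R = D/R = 0.002673 m²/day.
v_R·t = 0.02342 × 1330 = 31.1486 m; 2√(D_R t) = 3.771 m; argument = (27.6 − 31.1486)/3.771 = -0.9410.
C = C₀ × ½·erfc(-0.9410) = 461 × 0.9084 = 419 mg/L.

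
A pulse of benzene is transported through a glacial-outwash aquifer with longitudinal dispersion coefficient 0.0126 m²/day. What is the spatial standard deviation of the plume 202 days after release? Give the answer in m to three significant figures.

2.26 m

Dispersive spreading gives a Gaussian with σ² = 2Dt; advection only shifts the center.
σ = √(2 × 0.0126 × 202) = 2.26 m.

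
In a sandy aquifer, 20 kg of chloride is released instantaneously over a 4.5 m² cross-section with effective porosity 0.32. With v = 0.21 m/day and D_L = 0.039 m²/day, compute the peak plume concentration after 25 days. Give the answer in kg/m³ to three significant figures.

3.97 kg/m³

The peak of an instantaneous 1D plume sits at x = vt; there the Gaussian factor is 1 and C_max = M/(n_e·A·√(4πDt)), where n_e·A is the pore area the mass is dissolved in.
√(4πDt) = √(4π × 0.039 × 25) = 3.500 m, so C_max = 20/(0.32 × 4.5 × 3.500) = 3.97 kg/m³.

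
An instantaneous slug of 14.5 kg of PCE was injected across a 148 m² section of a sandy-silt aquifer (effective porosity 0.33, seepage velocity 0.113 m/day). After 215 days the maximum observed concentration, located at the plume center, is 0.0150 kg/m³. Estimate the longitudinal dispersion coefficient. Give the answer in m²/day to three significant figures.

At the plume center C_max = M/(n_e·A·√(4πDt)), so D = M²/(4πt·(n_e·A·C_max)²).
n_e·A·C_max = 0.33 × 148 × 0.0150 = 0.7326 kg/m.
D = 14.5²/(4π × 215 × 0.7326²) = 0.145 m²/day.

0.145 m²/day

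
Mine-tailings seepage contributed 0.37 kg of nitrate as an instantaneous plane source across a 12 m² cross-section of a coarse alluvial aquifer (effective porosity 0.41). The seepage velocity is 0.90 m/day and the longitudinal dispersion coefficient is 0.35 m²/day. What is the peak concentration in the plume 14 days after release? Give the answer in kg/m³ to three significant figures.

0.00958 kg/m³

The peak of an instantaneous 1D plume sits at x = vt; there the Gaussian factor is 1 and C_max = M/(n_e·A·√(4πDt)), where n_e·A is the pore area the mass is dissolved in.
√(4πDt) = √(4π × 0.35 × 14) = 7.847 m, so C_max = 0.37/(0.41 × 12 × 7.847) = 0.00958 kg/m³.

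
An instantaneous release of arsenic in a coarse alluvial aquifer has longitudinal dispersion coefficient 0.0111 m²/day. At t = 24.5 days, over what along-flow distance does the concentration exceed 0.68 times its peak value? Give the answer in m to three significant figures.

The plume is Gaussian with σ = √(2Dt) = √(2 × 0.0111 × 24.5) = 0.7375 m.
C/C_peak = exp(−Δx²/(2σ²)) = 0.68 ⇒ Δx = σ·√(−2 ln 0.68) = 0.7375 × 0.8783 = 0.6477 m.
Width = 2Δx = 1.30 m.

1.30 m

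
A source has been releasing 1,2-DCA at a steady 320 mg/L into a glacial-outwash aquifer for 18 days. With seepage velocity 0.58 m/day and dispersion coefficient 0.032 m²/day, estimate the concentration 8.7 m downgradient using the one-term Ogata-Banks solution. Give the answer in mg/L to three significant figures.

303 mg/L

For a continuous step input, C/C₀ ≈ ½·erfc((x−vt)/(2√(Dt))).
vt = 0.58 × 18 = 10.44 m and 2√(Dt) = 2√(0.032 × 18) = 1.518 m.
Argument (x−vt)/(2√(Dt)) = (8.7 − 10.44)/1.518 = -1.146; ½·erfc(-1.146) = 0.9475.
C = 320 × 0.9475 = 303 mg/L.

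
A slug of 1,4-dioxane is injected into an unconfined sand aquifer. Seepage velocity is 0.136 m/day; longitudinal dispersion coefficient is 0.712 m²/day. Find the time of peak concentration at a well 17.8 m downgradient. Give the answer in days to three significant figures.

97.9 days

For the 1D instantaneous-source solution, setting ∂C/∂t = 0 at fixed x gives v²t² + 2Dt − x² = 0, so t = (√(D² + v²x²) − D)/v².
√(D² + v²x²) = √(0.712² + 0.136² × 17.8²) = 2.523; v² = 0.018496.
t = (2.523 − 0.712)/0.018496 = 97.9 days (vs. the pure-advection estimate x/v = 131 d).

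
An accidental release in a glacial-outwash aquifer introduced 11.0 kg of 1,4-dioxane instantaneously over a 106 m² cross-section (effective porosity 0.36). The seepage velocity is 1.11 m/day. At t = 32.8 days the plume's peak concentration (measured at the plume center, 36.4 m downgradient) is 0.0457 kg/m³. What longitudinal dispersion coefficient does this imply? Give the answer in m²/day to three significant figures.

0.0965 m²/day

At the plume center C_max = M/(n_e·A·√(4πDt)), so D = M²/(4πt·(n_e·A·C_max)²).
n_e·A·C_max = 0.36 × 106 × 0.0457 = 1.744 kg/m.
D = 11.0²/(4π × 32.8 × 1.744²) = 0.0965 m²/day.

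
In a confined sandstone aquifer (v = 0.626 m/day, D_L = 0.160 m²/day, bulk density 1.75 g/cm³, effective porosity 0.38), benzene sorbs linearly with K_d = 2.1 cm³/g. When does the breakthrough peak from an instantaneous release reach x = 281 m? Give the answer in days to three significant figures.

4790 days

Retardation factor R = 1 + ρ_b·K_d/n = 1 + 1.75 × 2.1/0.38 = 10.67.
Sorption retards both mechanisms: v_R = v/R = 0.05867 m/day, D_R = D/R = 0.01500 m²/day.
Peak time from v_R²t² + 2D_R t − x² = 0: t = (√(D_R² + v_R²x²) − D_R)/v_R².
√(D_R² + v_R²x²) = √(0.01500² + 0.05867² × 281²) = 16.49; v_R² = 0.003442.
t = (16.49 − 0.01500)/0.003442 = 4790 days.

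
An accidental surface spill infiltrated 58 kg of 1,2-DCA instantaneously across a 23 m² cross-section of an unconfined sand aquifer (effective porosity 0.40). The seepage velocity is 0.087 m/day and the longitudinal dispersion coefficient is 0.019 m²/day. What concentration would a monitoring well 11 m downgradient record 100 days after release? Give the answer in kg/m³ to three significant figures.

0.643 kg/m³

For an instantaneous plane source, C(x,t) = M/(n_e·A·√(4πDt)) · exp(−(x−vt)²/(4Dt)), with n_e·A the pore (flow) area.
Plume center vt = 0.087 × 100 = 8.7 m, so the well at 11 m is 2.3 m downgradient of the peak.
√(4πDt) = 4.886 m, giving peak height M/(n_e·A·√(4πDt)) = 58/(0.40 × 23 × 4.886) = 1.290 kg/m³.
(x−vt)²/(4Dt) = (2.3)²/(4 × 0.019 × 100) = 0.6961; exp(−0.6961) = 0.4985.
C = 1.290 × 0.4985 = 0.643 kg/m³.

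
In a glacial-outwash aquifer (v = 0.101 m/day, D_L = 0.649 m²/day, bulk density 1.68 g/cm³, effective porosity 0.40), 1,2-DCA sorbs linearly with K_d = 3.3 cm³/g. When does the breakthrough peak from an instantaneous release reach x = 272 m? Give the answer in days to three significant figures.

Retardation factor R = 1 + ρ_b·K_d/n = 1 + 1.68 × 3.3/0.40 = 14.86.
Sorption retards both mechanisms: v_R = v/R = 0.006797 m/day, D_R = D/R = 0.04367 m²/day.
Peak time from v_R²t² + 2D_R t − x² = 0: t = (√(D_R² + v_R²x²) − D_R)/v_R².
√(D_R² + v_R²x²) = √(0.04367² + 0.006797² × 272²) = 1.849; v_R² = 4.620e-05.
t = (1.849 − 0.04367)/4.620e-05 = 39100 days.

39100 days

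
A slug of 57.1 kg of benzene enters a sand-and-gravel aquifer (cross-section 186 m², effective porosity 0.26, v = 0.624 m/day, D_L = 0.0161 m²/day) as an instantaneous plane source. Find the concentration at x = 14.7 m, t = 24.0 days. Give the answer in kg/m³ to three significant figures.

For an instantaneous plane source, C(x,t) = M/(n_e·A·√(4πDt)) · exp(−(x−vt)²/(4Dt)), with n_e·A the pore (flow) area.
Plume center vt = 0.624 × 24.0 = 14.976 m, so the well at 14.7 m is 0.276 m upgradient of the peak.
√(4πDt) = 2.204 m, giving peak height M/(n_e·A·√(4πDt)) = 57.1/(0.26 × 186 × 2.204) = 0.5357 kg/m³.
(x−vt)²/(4Dt) = (-0.276)²/(4 × 0.0161 × 24.0) = 0.04929; exp(−0.04929) = 0.9519.
C = 0.5357 × 0.9519 = 0.510 kg/m³.

0.510 kg/m³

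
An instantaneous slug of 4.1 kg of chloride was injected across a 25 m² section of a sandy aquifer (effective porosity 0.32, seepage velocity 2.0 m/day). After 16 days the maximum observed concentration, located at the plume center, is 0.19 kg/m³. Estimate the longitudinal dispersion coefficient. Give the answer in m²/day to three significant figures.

At the plume center C_max = M/(n_e·A·√(4πDt)), so D = M²/(4πt·(n_e·A·C_max)²).
n_e·A·C_max = 0.32 × 25 × 0.19 = 1.520 kg/m.
D = 4.1²/(4π × 16 × 1.520²) = 0.0362 m²/day.

0.0362 m²/day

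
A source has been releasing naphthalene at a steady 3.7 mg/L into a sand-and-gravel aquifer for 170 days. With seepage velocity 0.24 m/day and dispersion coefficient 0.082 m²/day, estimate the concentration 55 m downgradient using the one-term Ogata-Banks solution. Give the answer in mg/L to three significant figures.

0.0132 mg/L

For a continuous step input, C/C₀ ≈ ½·erfc((x−vt)/(2√(Dt))).
vt = 0.24 × 170 = 40.8 m and 2√(Dt) = 2√(0.082 × 170) = 7.467 m.
Argument (x−vt)/(2√(Dt)) = (55 − 40.8)/7.467 = 1.902; ½·erfc(1.902) = 0.003574.
C = 3.7 × 0.003574 = 0.0132 mg/L.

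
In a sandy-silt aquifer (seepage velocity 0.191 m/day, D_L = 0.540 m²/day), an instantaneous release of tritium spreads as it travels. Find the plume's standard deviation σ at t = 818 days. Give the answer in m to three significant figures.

Dispersive spreading gives a Gaussian with σ² = 2Dt; advection only shifts the center.
σ = √(2 × 0.540 × 818) = 29.7 m.

29.7 m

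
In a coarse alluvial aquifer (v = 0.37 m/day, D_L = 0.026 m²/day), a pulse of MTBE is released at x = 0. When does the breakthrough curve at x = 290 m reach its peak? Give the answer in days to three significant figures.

784 days

For the 1D instantaneous-source solution, setting ∂C/∂t = 0 at fixed x gives v²t² + 2Dt − x² = 0, so t = (√(D² + v²x²) − D)/v².
√(D² + v²x²) = √(0.026² + 0.37² × 290²) = 107.3; v² = 0.1369.
t = (107.3 − 0.026)/0.1369 = 784 days (vs. the pure-advection estimate x/v = 784 d).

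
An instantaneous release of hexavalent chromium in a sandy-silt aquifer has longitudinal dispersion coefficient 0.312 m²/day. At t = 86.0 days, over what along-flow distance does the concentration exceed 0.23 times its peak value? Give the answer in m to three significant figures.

The plume is Gaussian with σ = √(2Dt) = √(2 × 0.312 × 86.0) = 7.326 m.
C/C_peak = exp(−Δx²/(2σ²)) = 0.23 ⇒ Δx = σ·√(−2 ln 0.23) = 7.326 × 1.714 = 12.56 m.
Width = 2Δx = 25.1 m.

25.1 m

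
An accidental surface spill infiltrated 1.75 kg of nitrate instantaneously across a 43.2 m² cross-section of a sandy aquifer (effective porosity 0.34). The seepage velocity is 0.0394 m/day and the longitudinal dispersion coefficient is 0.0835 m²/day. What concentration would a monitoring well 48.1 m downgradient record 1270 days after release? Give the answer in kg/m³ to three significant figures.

0.00324 kg/m³

For an instantaneous plane source, C(x,t) = M/(n_e·A·√(4πDt)) · exp(−(x−vt)²/(4Dt)), with n_e·A the pore (flow) area.
Plume center vt = 0.0394 × 1270 = 50.038 m, so the well at 48.1 m is 1.938 m upgradient of the peak.
√(4πDt) = 36.50 m, giving peak height M/(n_e·A·√(4πDt)) = 1.75/(0.34 × 43.2 × 36.50) = 0.003264 kg/m³.
(x−vt)²/(4Dt) = (-1.938)²/(4 × 0.0835 × 1270) = 0.008854; exp(−0.008854) = 0.9912.
C = 0.003264 × 0.9912 = 0.00324 kg/m³.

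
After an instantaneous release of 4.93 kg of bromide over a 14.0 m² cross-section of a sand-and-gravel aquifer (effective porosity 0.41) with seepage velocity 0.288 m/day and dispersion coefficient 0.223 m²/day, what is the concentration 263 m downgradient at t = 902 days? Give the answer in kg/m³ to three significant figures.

For an instantaneous plane source, C(x,t) = M/(n_e·A·√(4πDt)) · exp(−(x−vt)²/(4Dt)), with n_e·A the pore (flow) area.
Plume center vt = 0.288 × 902 = 259.776 m, so the well at 263 m is 3.224 m downgradient of the peak.
√(4πDt) = 50.28 m, giving peak height M/(n_e·A·√(4πDt)) = 4.93/(0.41 × 14.0 × 50.28) = 0.01708 kg/m³.
(x−vt)²/(4Dt) = (3.224)²/(4 × 0.223 × 902) = 0.01292; exp(−0.01292) = 0.9872.
C = 0.01708 × 0.9872 = 0.0169 kg/m³.

0.0169 kg/m³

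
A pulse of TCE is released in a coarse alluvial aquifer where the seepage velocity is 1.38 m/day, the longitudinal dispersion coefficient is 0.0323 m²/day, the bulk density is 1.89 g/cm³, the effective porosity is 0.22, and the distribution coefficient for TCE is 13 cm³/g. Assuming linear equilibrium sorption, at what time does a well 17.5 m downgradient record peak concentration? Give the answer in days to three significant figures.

1430 days

Retardation factor R = 1 + ρ_b·K_d/n = 1 + 1.89 × 13/0.22 = 112.7.
Sorption retards both mechanisms: v_R = v/R = 0.01224 m/day, D_R = D/R = 0.0002866 m²/day.
Peak time from v_R²t² + 2D_R t − x² = 0: t = (√(D_R² + v_R²x²) − D_R)/v_R².
√(D_R² + v_R²x²) = √(0.0002866² + 0.01224² × 17.5²) = 0.2142; v_R² = 0.0001498.
t = (0.2142 − 0.0002866)/0.0001498 = 1430 days.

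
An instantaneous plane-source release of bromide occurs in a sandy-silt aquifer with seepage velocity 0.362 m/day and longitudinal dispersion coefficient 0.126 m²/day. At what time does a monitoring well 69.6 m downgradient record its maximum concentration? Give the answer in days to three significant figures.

191 days

For the 1D instantaneous-source solution, setting ∂C/∂t = 0 at fixed x gives v²t² + 2Dt − x² = 0, so t = (√(D² + v²x²) − D)/v².
√(D² + v²x²) = √(0.126² + 0.362² × 69.6²) = 25.20; v² = 0.131044.
t = (25.20 − 0.126)/0.131044 = 191 days (vs. the pure-advection estimate x/v = 192 d).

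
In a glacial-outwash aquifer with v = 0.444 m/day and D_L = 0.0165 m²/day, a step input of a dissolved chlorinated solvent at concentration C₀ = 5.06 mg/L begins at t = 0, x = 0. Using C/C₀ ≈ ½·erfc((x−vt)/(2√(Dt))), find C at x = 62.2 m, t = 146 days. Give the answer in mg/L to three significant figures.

4.47 mg/L

For a continuous step input, C/C₀ ≈ ½·erfc((x−vt)/(2√(Dt))).
vt = 0.444 × 146 = 64.824 m and 2√(Dt) = 2√(0.0165 × 146) = 3.104 m.
Argument (x−vt)/(2√(Dt)) = (62.2 − 64.824)/3.104 = -0.8454; ½·erfc(-0.8454) = 0.8841.
C = 5.06 × 0.8841 = 4.47 mg/L.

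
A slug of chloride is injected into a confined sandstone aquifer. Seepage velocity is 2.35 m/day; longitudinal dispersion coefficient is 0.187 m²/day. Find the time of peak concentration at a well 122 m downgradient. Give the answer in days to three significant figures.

For the 1D instantaneous-source solution, setting ∂C/∂t = 0 at fixed x gives v²t² + 2Dt − x² = 0, so t = (√(D² + v²x²) − D)/v².
√(D² + v²x²) = √(0.187² + 2.35² × 122²) = 286.7; v² = 5.5225.
t = (286.7 − 0.187)/5.5225 = 51.9 days (vs. the pure-advection estimate x/v = 51.9 d).

51.9 days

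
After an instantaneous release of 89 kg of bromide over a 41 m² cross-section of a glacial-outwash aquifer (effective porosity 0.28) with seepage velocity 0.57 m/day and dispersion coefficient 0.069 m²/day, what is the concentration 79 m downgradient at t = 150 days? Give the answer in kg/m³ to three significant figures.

For an instantaneous plane source, C(x,t) = M/(n_e·A·√(4πDt)) · exp(−(x−vt)²/(4Dt)), with n_e·A the pore (flow) area.
Plume center vt = 0.57 × 150 = 85.5 m, so the well at 79 m is 6.5 m upgradient of the peak.
√(4πDt) = 11.40 m, giving peak height M/(n_e·A·√(4πDt)) = 89/(0.28 × 41 × 11.40) = 0.6801 kg/m³.
(x−vt)²/(4Dt) = (-6.5)²/(4 × 0.069 × 150) = 1.021; exp(−1.021) = 0.3602.
C = 0.6801 × 0.3602 = 0.245 kg/m³.

0.245 kg/m³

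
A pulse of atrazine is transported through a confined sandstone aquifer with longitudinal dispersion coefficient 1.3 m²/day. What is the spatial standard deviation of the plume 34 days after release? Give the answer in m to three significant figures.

Dispersive spreading gives a Gaussian with σ² = 2Dt; advection only shifts the center.
σ = √(2 × 1.3 × 34) = 9.40 m.

9.40 m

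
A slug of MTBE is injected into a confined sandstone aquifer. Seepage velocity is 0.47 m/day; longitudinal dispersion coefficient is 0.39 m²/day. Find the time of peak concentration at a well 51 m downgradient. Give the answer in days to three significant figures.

107 days

For the 1D instantaneous-source solution, setting ∂C/∂t = 0 at fixed x gives v²t² + 2Dt − x² = 0, so t = (√(D² + v²x²) − D)/v².
√(D² + v²x²) = √(0.39² + 0.47² × 51²) = 23.97; v² = 0.2209.
t = (23.97 − 0.39)/0.2209 = 107 days (vs. the pure-advection estimate x/v = 109 d).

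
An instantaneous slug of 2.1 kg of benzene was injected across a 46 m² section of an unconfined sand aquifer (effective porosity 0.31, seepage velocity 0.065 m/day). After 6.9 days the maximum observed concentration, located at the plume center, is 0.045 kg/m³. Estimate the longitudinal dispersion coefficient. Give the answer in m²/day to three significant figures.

At the plume center C_max = M/(n_e·A·√(4πDt)), so D = M²/(4πt·(n_e·A·C_max)²).
n_e·A·C_max = 0.31 × 46 × 0.045 = 0.6417 kg/m.
D = 2.1²/(4π × 6.9 × 0.6417²) = 0.124 m²/day.

0.124 m²/day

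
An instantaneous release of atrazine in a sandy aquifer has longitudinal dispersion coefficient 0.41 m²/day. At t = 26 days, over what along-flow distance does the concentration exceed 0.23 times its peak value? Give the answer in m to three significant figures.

The plume is Gaussian with σ = √(2Dt) = √(2 × 0.41 × 26) = 4.617 m.
C/C_peak = exp(−Δx²/(2σ²)) = 0.23 ⇒ Δx = σ·√(−2 ln 0.23) = 4.617 × 1.714 = 7.914 m.
Width = 2Δx = 15.8 m.

15.8 m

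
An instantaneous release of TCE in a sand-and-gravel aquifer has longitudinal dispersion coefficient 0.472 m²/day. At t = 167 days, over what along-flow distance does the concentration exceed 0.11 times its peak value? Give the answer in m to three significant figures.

52.8 m

The plume is Gaussian with σ = √(2Dt) = √(2 × 0.472 × 167) = 12.56 m.
C/C_peak = exp(−Δx²/(2σ²)) = 0.11 ⇒ Δx = σ·√(−2 ln 0.11) = 12.56 × 2.101 = 26.39 m.
Width = 2Δx = 52.8 m.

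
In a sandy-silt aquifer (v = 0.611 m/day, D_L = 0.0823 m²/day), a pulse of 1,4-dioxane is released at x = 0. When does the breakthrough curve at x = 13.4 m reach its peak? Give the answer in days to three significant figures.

21.7 days

For the 1D instantaneous-source solution, setting ∂C/∂t = 0 at fixed x gives v²t² + 2Dt − x² = 0, so t = (√(D² + v²x²) − D)/v².
√(D² + v²x²) = √(0.0823² + 0.611² × 13.4²) = 8.188; v² = 0.373321.
t = (8.188 − 0.0823)/0.373321 = 21.7 days (vs. the pure-advection estimate x/v = 21.9 d).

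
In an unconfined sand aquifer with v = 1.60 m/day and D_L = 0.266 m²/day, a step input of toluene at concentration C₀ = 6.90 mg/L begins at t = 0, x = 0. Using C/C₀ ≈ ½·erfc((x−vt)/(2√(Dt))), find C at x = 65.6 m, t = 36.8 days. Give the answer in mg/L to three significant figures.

0.444 mg/L

For a continuous step input, C/C₀ ≈ ½·erfc((x−vt)/(2√(Dt))).
vt = 1.60 × 36.8 = 58.88 m and 2√(Dt) = 2√(0.266 × 36.8) = 6.257 m.
Argument (x−vt)/(2√(Dt)) = (65.6 − 58.88)/6.257 = 1.074; ½·erfc(1.074) = 0.06440.
C = 6.90 × 0.06440 = 0.444 mg/L.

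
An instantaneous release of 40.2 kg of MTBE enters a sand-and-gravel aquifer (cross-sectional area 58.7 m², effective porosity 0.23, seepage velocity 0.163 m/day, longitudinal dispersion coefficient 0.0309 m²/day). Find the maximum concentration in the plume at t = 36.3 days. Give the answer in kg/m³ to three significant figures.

0.793 kg/m³

The peak of an instantaneous 1D plume sits at x = vt; there the Gaussian factor is 1 and C_max = M/(n_e·A·√(4πDt)), where n_e·A is the pore area the mass is dissolved in.
√(4πDt) = √(4π × 0.0309 × 36.3) = 3.754 m, so C_max = 40.2/(0.23 × 58.7 × 3.754) = 0.793 kg/m³.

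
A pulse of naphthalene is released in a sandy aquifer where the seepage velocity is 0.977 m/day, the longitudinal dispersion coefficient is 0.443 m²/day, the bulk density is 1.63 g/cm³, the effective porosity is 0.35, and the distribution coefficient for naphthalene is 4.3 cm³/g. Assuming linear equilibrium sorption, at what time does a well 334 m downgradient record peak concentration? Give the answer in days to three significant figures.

Retardation factor R = 1 + ρ_b·K_d/n = 1 + 1.63 × 4.3/0.35 = 21.03.
Sorption retards both mechanisms: v_R = v/R = 0.04646 m/day, D_R = D/R = 0.02107 m²/day.
Peak time from v_R²t² + 2D_R t − x² = 0: t = (√(D_R² + v_R²x²) − D_R)/v_R².
√(D_R² + v_R²x²) = √(0.02107² + 0.04646² × 334²) = 15.52; v_R² = 0.002159.
t = (15.52 − 0.02107)/0.002159 = 7180 days.

7180 days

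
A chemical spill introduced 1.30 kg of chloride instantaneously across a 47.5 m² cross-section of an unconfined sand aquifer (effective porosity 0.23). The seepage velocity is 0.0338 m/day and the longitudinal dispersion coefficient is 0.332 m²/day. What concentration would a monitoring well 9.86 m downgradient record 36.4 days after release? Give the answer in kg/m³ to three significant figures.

0.00207 kg/m³

For an instantaneous plane source, C(x,t) = M/(n_e·A·√(4πDt)) · exp(−(x−vt)²/(4Dt)), with n_e·A the pore (flow) area.
Plume center vt = 0.0338 × 36.4 = 1.23032 m, so the well at 9.86 m is 8.62968 m downgradient of the peak.
√(4πDt) = 12.32 m, giving peak height M/(n_e·A·√(4πDt)) = 1.30/(0.23 × 47.5 × 12.32) = 0.009659 kg/m³.
(x−vt)²/(4Dt) = (8.62968)²/(4 × 0.332 × 36.4) = 1.541; exp(−1.541) = 0.2142.
C = 0.009659 × 0.2142 = 0.00207 kg/m³.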